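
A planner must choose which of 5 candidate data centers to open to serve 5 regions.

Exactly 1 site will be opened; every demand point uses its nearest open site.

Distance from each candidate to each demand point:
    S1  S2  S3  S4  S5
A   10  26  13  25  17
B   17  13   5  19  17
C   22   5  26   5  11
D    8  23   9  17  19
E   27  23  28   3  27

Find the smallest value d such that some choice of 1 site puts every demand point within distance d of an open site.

19

Open {B}.
  Farthest demand point is S4 at distance 19 (to B); all others are ≤ 19.
With {D} the worst case is 23.
With {A} the worst case is 26.
No size-1 selection achieves below 19.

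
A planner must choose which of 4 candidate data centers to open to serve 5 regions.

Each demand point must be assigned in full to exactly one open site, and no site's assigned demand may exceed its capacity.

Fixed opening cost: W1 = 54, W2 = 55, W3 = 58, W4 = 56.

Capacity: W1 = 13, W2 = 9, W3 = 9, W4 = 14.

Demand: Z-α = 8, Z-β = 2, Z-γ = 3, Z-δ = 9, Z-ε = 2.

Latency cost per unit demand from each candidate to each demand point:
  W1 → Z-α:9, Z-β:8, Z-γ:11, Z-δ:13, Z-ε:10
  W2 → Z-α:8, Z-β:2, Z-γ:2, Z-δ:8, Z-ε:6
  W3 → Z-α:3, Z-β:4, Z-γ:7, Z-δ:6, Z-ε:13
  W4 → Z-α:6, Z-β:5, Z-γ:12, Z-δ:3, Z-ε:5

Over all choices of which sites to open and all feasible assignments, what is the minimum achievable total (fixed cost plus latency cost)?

Open {W2, W3, W4}; cheapest assignment that respects the capacities:
  W2 (cap 9, load 5): Z-β, Z-γ — cost 2×2 + 3×2 = 10
  W3 (cap 9, load 8): Z-α — cost 8×3 = 24
  W4 (cap 14, load 11): Z-δ, Z-ε — cost 9×3 + 2×5 = 37
  Shipping 71, fixed 169 → total 240.
  Any other capacity-feasible assignment to {W2, W3, W4} ships for at least 71.
Compare {W1, W4}: its best feasible assignment gives total 262.
Compare {W1, W3, W4}: its best feasible assignment gives total 272.
Every other set of open sites that can feasibly serve all demand totals ≥ 262 even under its best assignment. Minimum: 240.

240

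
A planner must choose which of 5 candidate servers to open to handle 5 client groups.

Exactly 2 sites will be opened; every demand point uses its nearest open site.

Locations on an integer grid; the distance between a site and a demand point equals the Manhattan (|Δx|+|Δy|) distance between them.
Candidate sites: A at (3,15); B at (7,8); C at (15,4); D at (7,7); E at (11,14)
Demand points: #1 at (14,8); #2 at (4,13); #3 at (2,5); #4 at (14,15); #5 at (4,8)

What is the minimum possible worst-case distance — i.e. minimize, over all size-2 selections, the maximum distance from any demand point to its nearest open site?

Open {B, E}.
  Farthest demand point is #2 at distance 8 (to B); all others are ≤ 8.
With {D, E} the worst case is 8.
With {A, B} the worst case is 11.
No size-2 selection achieves below 8.

8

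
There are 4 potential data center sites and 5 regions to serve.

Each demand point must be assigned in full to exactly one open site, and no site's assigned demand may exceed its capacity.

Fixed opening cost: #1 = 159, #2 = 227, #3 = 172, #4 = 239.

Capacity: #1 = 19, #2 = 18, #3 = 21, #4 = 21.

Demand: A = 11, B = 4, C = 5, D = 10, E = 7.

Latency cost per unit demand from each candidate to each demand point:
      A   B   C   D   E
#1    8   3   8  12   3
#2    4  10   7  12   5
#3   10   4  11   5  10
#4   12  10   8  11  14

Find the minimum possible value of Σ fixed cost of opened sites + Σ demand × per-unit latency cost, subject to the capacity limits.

561

Open {#1, #3}; cheapest assignment that respects the capacities:
  #1 (cap 19, load 18): A, E — cost 11×8 + 7×3 = 109
  #3 (cap 21, load 19): B, C, D — cost 4×4 + 5×11 + 10×5 = 121
  Shipping 230, fixed 331 → total 561.
  Any other capacity-feasible assignment to {#1, #3} ships for at least 230.
Compare {#2, #3}: its best feasible assignment gives total 599.
Compare {#1, #2}: its best feasible assignment gives total 637.
Every other set of open sites that can feasibly serve all demand totals ≥ 599 even under its best assignment. Minimum: 561.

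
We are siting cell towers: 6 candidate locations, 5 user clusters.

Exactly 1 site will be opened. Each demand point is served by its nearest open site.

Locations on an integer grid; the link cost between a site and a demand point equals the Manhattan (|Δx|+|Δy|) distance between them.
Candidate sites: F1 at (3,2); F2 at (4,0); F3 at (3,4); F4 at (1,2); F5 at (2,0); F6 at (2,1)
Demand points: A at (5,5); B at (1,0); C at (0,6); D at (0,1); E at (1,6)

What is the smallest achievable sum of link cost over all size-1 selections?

Open {F4}.
  A→F4 7, B→F4 2, C→F4 5, D→F4 2, E→F4 4  ⇒ total 20.
Compare {F3}: total 24.
Compare {F6}: total 24.
No size-1 selection does better; minimum is 20.

20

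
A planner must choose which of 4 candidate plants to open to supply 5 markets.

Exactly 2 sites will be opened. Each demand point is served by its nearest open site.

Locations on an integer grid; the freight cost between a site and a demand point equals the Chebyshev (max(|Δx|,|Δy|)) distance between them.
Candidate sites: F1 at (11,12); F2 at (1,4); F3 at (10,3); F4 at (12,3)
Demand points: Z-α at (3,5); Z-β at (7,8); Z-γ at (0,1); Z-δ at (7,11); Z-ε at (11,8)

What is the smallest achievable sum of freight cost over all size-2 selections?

Open {F1, F2}.
  Z-α→F2 2, Z-β→F1 4, Z-γ→F2 3, Z-δ→F1 4, Z-ε→F1 4  ⇒ total 17.
Compare {F2, F3}: total 22.
Compare {F2, F4}: total 22.
No size-2 selection does better; minimum is 17.

17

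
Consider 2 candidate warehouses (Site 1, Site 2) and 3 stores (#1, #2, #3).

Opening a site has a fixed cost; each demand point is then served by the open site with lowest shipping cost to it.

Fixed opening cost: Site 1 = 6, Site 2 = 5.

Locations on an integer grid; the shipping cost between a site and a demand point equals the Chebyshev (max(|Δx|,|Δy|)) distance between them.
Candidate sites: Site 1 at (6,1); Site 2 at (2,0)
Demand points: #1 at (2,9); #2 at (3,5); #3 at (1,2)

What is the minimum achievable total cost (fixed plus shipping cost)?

21

Open {Site 2}: assign each demand point to its cheapest open site.
  #1→Site 2 9, #2→Site 2 5, #3→Site 2 2
  shipping cost 16, fixed 5 → total 21.
Compare {Site 1}: shipping cost 17 + fixed 6 = 23.
Compare {Site 1, Site 2}: shipping cost 14 + fixed 11 = 25.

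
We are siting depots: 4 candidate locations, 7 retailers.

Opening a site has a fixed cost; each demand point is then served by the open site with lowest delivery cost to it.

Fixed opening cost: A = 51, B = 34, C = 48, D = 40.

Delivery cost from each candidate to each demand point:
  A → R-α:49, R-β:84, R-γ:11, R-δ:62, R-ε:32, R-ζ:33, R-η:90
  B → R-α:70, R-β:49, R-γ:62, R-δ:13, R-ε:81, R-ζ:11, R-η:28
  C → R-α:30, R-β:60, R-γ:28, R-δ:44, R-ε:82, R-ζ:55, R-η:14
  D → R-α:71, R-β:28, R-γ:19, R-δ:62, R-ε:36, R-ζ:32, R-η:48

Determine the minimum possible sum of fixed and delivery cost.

Open {B, C, D}: assign each demand point to its cheapest open site.
  R-α→C 30, R-β→D 28, R-γ→D 19, R-δ→B 13, R-ε→D 36, R-ζ→B 11, R-η→C 14
  delivery cost 151, fixed 122 → total 273.
Compare {A, B}: delivery cost 193 + fixed 85 = 278.
Compare {B, D}: delivery cost 205 + fixed 74 = 279.
Compare {C, D}: delivery cost 203 + fixed 88 = 291.
All other subsets cost ≥ 278. Minimum total cost: 273.

273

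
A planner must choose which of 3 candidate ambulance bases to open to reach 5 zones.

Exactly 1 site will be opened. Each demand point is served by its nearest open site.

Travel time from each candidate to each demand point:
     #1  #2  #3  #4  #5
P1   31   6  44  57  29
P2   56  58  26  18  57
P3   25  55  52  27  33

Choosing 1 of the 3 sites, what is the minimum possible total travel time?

Open {P1}.
  #1→P1 31, #2→P1 6, #3→P1 44, #4→P1 57, #5→P1 29  ⇒ total 167.
Compare {P3}: total 192.
Compare {P2}: total 215.

167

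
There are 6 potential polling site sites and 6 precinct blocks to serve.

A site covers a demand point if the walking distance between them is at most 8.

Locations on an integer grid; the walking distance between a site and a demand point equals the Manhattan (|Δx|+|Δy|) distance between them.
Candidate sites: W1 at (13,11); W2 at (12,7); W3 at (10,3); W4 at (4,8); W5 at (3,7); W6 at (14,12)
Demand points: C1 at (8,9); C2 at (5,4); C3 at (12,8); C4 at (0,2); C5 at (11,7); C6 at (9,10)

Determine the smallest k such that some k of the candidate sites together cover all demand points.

Coverage sets (demand points within 8 of each site):
  W1: {C1, C3, C5, C6}
  W2: {C1, C3, C5, C6}
  W3: {C1, C2, C3, C5, C6}
  W4: {C1, C2, C3, C5, C6}
  W5: {C1, C2, C4, C5}
  W6: {C3, C5, C6}
No single site covers all 6 demand points.
But {W1, W5} covers everything, so the minimum is 2.

2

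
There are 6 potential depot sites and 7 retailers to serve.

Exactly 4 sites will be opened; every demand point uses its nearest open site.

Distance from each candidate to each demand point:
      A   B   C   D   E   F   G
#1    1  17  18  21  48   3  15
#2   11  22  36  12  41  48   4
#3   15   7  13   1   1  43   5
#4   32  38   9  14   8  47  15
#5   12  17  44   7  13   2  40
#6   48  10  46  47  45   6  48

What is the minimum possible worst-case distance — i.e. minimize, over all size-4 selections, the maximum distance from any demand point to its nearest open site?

9

Open {#1, #2, #3, #4}.
  Farthest demand point is C at distance 9 (to #4); all others are ≤ 9.
With {#1, #3, #4, #5} the worst case is 9.
With {#1, #3, #4, #6} the worst case is 9.
No size-4 selection achieves below 9.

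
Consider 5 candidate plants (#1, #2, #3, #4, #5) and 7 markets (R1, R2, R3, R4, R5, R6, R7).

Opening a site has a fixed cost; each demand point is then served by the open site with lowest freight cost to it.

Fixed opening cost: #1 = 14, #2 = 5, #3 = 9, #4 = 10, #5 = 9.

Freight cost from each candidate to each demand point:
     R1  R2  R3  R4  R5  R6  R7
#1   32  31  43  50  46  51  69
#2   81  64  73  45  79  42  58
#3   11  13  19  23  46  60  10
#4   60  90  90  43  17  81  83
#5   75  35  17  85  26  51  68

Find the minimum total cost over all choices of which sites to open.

Open {#2, #3, #4}: assign each demand point to its cheapest open site.
  R1→#3 11, R2→#3 13, R3→#3 19, R4→#3 23, R5→#4 17, R6→#2 42, R7→#3 10
  freight cost 135, fixed 24 → total 159.
Compare {#2, #3, #5}: freight cost 142 + fixed 23 = 165.
Compare {#2, #3, #4, #5}: freight cost 133 + fixed 33 = 166.
Compare {#3, #5}: freight cost 151 + fixed 18 = 169.
All other subsets cost ≥ 165. Minimum total cost: 159.

159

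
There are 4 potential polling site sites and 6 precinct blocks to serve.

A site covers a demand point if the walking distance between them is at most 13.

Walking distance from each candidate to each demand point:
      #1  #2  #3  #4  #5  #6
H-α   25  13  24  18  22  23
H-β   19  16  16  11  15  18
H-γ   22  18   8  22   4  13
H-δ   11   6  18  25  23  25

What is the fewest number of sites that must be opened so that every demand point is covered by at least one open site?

3

Coverage sets (demand points within 13 of each site):
  H-α: {#2}
  H-β: {#4}
  H-γ: {#3, #5, #6}
  H-δ: {#1, #2}
No 2 sites suffice: every size-2 union leaves at least one demand point uncovered.
But {H-β, H-γ, H-δ} covers everything, so the minimum is 3.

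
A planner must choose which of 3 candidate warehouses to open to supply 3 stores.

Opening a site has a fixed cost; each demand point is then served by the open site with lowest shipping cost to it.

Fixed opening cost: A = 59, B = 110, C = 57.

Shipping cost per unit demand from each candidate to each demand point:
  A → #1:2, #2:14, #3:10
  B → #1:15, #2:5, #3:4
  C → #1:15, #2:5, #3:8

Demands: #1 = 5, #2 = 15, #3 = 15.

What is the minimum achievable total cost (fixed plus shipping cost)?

Open {A, B}: assign each demand point to its cheapest open site.
  #1→A 5×2=10, #2→B 15×5=75, #3→B 15×4=60
  shipping cost 145, fixed 169 → total 314.
Compare {B}: shipping cost 210 + fixed 110 = 320.
Compare {A, C}: shipping cost 205 + fixed 116 = 321.
Compare {C}: shipping cost 270 + fixed 57 = 327.
All other subsets cost ≥ 320. Minimum total cost: 314.

314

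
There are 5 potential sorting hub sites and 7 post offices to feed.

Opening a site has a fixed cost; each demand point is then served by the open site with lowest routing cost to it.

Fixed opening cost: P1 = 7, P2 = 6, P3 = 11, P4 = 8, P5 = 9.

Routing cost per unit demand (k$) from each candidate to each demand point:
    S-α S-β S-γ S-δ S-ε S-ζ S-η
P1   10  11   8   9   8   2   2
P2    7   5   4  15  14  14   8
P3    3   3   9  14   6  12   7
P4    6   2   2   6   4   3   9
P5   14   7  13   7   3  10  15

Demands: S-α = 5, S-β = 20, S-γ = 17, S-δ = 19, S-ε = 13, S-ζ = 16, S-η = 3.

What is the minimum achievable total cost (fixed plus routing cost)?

Open {P1, P3, P4, P5}: assign each demand point to its cheapest open site.
  S-α→P3 5×3=15, S-β→P4 20×2=40, S-γ→P4 17×2=34, S-δ→P4 19×6=114, S-ε→P5 13×3=39, S-ζ→P1 16×2=32, S-η→P1 3×2=6
  routing cost 280, fixed 35 → total 315.
Compare {P1, P3, P4}: routing cost 293 + fixed 26 = 319.
Compare {P1, P4, P5}: routing cost 295 + fixed 24 = 319.
Compare {P1, P2, P3, P4, P5}: routing cost 280 + fixed 41 = 321.
All other subsets cost ≥ 319. Minimum total cost: 315.

315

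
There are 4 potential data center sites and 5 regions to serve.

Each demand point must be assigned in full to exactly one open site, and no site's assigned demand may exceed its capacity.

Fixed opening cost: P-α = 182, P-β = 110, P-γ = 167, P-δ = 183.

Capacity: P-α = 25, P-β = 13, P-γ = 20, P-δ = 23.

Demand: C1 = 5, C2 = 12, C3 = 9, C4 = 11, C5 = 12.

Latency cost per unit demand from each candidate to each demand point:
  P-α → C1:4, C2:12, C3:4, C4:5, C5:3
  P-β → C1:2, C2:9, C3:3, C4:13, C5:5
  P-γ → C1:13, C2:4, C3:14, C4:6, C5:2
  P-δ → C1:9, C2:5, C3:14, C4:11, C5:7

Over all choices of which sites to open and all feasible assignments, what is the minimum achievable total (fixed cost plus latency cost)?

Open {P-α, P-β, P-γ}; cheapest assignment that respects the capacities:
  P-α (cap 25, load 25): C1, C3, C4 — cost 5×4 + 9×4 + 11×5 = 111
  P-β (cap 13, load 12): C5 — cost 12×5 = 60
  P-γ (cap 20, load 12): C2 — cost 12×4 = 48
  Shipping 219, fixed 459 → total 678.
  Any other capacity-feasible assignment to {P-α, P-β, P-γ} ships for at least 219.
Compare {P-α, P-β, P-δ}: its best feasible assignment gives total 698.
Compare {P-α, P-γ, P-δ}: its best feasible assignment gives total 727.
Every other set of open sites that can feasibly serve all demand totals ≥ 698 even under its best assignment. Minimum: 678.

678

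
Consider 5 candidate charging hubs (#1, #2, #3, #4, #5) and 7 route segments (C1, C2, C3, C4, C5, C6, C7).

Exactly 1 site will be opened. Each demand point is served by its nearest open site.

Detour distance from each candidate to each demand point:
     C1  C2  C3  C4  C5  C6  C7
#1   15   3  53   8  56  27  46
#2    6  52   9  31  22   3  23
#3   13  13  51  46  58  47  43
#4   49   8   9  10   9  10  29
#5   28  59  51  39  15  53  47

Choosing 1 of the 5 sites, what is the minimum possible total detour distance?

124

Open {#4}.
  C1→#4 49, C2→#4 8, C3→#4 9, C4→#4 10, C5→#4 9, C6→#4 10, C7→#4 29  ⇒ total 124.
Compare {#2}: total 146.
Compare {#1}: total 208.
No size-1 selection does better; minimum is 124.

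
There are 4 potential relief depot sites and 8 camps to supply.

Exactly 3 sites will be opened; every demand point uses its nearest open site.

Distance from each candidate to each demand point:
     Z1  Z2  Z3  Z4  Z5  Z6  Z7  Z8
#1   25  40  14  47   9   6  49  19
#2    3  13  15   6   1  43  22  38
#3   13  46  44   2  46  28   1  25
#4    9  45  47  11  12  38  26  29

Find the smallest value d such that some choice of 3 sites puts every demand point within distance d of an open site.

19

Open {#1, #2, #3}.
  Farthest demand point is Z8 at distance 19 (to #1); all others are ≤ 19.
With {#1, #2, #4} the worst case is 22.
With {#2, #3, #4} the worst case is 28.
No size-3 selection achieves below 19.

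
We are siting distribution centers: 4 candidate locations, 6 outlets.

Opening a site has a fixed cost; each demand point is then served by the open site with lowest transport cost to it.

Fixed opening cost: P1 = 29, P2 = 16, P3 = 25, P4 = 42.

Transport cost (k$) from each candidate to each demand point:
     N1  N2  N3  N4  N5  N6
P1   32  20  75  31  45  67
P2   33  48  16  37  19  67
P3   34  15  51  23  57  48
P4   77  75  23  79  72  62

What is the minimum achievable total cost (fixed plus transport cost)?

Open {P2, P3}: assign each demand point to its cheapest open site.
  N1→P2 33, N2→P3 15, N3→P2 16, N4→P3 23, N5→P2 19, N6→P3 48
  transport cost 154, fixed 41 → total 195.
Compare {P1, P2, P3}: transport cost 153 + fixed 70 = 223.
Compare {P1, P2}: transport cost 185 + fixed 45 = 230.
Compare {P2}: transport cost 220 + fixed 16 = 236.
All other subsets cost ≥ 223. Minimum total cost: 195.

195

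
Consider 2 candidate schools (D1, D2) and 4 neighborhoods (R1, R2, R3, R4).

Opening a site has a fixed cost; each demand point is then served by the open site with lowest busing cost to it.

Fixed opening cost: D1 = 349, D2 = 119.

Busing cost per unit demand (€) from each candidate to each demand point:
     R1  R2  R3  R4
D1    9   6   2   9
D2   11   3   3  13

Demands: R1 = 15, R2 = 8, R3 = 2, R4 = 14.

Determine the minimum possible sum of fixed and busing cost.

496

Open {D2}: assign each demand point to its cheapest open site.
  R1→D2 15×11=165, R2→D2 8×3=24, R3→D2 2×3=6, R4→D2 14×13=182
  busing cost 377, fixed 119 → total 496.
Compare {D1}: busing cost 313 + fixed 349 = 662.
Compare {D1, D2}: busing cost 289 + fixed 468 = 757.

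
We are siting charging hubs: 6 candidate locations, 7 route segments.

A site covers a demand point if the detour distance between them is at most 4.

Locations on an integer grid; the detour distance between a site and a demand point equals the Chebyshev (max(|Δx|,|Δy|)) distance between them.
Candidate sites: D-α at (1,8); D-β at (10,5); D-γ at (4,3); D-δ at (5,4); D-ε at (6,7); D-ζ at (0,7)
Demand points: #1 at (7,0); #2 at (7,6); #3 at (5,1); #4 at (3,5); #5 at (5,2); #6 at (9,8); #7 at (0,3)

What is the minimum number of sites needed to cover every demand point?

2

Coverage sets (demand points within 4 of each site):
  D-α: {#4}
  D-β: {#2, #6}
  D-γ: {#1, #2, #3, #4, #5, #7}
  D-δ: {#1, #2, #3, #4, #5, #6}
  D-ε: {#2, #4, #6}
  D-ζ: {#4, #7}
No single site covers all 7 demand points.
But {D-β, D-γ} covers everything, so the minimum is 2.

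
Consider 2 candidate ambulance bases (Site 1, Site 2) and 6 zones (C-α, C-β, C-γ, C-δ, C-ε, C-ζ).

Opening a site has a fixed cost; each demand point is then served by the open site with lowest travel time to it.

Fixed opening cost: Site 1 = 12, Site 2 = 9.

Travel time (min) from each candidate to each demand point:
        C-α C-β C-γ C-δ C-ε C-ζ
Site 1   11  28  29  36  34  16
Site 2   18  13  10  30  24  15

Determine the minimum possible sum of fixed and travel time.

Open {Site 2}: assign each demand point to its cheapest open site.
  C-α→Site 2 18, C-β→Site 2 13, C-γ→Site 2 10, C-δ→Site 2 30, C-ε→Site 2 24, C-ζ→Site 2 15
  travel time 110, fixed 9 → total 119.
Compare {Site 1, Site 2}: travel time 103 + fixed 21 = 124.
Compare {Site 1}: travel time 154 + fixed 12 = 166.

119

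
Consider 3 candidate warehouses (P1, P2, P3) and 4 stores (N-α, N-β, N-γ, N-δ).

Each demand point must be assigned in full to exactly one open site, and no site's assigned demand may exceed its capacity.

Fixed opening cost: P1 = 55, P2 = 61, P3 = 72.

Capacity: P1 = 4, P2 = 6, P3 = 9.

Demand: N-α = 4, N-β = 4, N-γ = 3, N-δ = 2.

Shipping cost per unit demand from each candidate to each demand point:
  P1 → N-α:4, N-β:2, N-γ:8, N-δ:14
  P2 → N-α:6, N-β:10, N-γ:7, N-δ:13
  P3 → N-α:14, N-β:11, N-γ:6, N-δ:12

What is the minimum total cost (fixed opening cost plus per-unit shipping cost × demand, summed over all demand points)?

229

Open {P1, P3}; cheapest assignment that respects the capacities:
  P1 (cap 4, load 4): N-α — cost 4×4 = 16
  P3 (cap 9, load 9): N-β, N-γ, N-δ — cost 4×11 + 3×6 + 2×12 = 86
  Shipping 102, fixed 127 → total 229.
  Any other capacity-feasible assignment to {P1, P3} ships for at least 102.
Compare {P2, P3}: its best feasible assignment gives total 243.
Compare {P1, P2, P3}: its best feasible assignment gives total 262.
Every other set of open sites that can feasibly serve all demand totals ≥ 243 even under its best assignment. Minimum: 229.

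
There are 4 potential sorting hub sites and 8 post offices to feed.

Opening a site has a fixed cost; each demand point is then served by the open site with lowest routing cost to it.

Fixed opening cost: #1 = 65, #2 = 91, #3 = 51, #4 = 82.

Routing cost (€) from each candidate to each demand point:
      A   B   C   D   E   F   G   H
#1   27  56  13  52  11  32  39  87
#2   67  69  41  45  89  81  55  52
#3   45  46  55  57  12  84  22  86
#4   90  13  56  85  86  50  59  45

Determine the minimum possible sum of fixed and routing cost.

379

Open {#1, #4}: assign each demand point to its cheapest open site.
  A→#1 27, B→#4 13, C→#1 13, D→#1 52, E→#1 11, F→#1 32, G→#1 39, H→#4 45
  routing cost 232, fixed 147 → total 379.
Compare {#1}: routing cost 317 + fixed 65 = 382.
Compare {#1, #3}: routing cost 289 + fixed 116 = 405.
Compare {#1, #3, #4}: routing cost 215 + fixed 198 = 413.
All other subsets cost ≥ 382. Minimum total cost: 379.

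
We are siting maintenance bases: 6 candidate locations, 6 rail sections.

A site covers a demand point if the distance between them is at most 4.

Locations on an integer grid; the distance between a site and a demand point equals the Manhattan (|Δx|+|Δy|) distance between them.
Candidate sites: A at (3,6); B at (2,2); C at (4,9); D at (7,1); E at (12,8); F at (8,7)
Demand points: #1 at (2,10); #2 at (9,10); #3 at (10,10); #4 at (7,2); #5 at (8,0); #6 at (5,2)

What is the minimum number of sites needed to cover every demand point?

Coverage sets (demand points within 4 of each site):
  A: {}
  B: {#6}
  C: {#1}
  D: {#4, #5, #6}
  E: {#3}
  F: {#2}
No 3 sites suffice: every size-3 union leaves at least one demand point uncovered.
But {C, D, E, F} covers everything, so the minimum is 4.

4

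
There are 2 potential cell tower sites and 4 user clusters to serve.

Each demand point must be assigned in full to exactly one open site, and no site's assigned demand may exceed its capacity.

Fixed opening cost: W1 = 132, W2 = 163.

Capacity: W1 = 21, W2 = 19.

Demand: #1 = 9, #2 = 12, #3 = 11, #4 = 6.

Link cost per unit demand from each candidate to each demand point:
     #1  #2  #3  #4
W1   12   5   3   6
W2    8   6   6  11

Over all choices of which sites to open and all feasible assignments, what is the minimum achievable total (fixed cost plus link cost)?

Open {W1, W2}; cheapest assignment that respects the capacities:
  W1 (cap 21, load 20): #1, #3 — cost 9×12 + 11×3 = 141
  W2 (cap 19, load 18): #2, #4 — cost 12×6 + 6×11 = 138
  Shipping 279, fixed 295 → total 574.
  Any other capacity-feasible assignment to {W1, W2} ships for at least 279.
Total demand is 38 and no other set of sites has combined capacity ≥ 38, so {W1, W2} is the only feasible choice of open sites. Minimum: 574.

574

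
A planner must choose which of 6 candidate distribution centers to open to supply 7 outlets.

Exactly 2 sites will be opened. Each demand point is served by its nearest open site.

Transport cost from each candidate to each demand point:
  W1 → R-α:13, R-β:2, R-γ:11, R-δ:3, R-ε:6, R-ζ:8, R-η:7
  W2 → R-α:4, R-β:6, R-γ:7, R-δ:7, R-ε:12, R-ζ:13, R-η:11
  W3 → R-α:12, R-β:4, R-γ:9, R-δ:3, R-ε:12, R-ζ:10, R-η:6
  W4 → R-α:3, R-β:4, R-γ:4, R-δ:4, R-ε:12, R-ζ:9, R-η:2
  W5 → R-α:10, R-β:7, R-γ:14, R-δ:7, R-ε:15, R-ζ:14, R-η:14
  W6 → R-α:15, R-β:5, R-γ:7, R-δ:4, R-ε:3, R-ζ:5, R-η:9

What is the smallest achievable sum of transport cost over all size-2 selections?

Open {W4, W6}.
  R-α→W4 3, R-β→W4 4, R-γ→W4 4, R-δ→W4 4, R-ε→W6 3, R-ζ→W6 5, R-η→W4 2  ⇒ total 25.
Compare {W1, W4}: total 28.
Compare {W1, W2}: total 37.
No size-2 selection does better; minimum is 25.

25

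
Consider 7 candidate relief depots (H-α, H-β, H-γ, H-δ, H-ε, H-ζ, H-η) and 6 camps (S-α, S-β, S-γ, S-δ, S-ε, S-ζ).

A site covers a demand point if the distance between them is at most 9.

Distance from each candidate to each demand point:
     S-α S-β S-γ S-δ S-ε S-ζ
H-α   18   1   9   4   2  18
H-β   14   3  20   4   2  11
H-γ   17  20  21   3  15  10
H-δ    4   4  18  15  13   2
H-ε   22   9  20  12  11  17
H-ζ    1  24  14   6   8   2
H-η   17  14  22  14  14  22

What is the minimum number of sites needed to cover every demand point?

Coverage sets (demand points within 9 of each site):
  H-α: {S-β, S-γ, S-δ, S-ε}
  H-β: {S-β, S-δ, S-ε}
  H-γ: {S-δ}
  H-δ: {S-α, S-β, S-ζ}
  H-ε: {S-β}
  H-ζ: {S-α, S-δ, S-ε, S-ζ}
  H-η: {}
No single site covers all 6 demand points.
But {H-α, H-δ} covers everything, so the minimum is 2.

2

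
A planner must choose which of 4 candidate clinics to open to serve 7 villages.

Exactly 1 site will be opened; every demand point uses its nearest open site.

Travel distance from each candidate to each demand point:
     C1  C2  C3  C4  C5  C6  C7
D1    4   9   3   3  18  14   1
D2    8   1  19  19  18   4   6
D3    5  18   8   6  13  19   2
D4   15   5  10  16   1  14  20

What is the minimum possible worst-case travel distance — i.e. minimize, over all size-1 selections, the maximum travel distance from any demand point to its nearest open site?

18

Open {D1}.
  Farthest demand point is C5 at travel distance 18 (to D1); all others are ≤ 18.
With {D2} the worst case is 19.
With {D3} the worst case is 19.
No size-1 selection achieves below 18.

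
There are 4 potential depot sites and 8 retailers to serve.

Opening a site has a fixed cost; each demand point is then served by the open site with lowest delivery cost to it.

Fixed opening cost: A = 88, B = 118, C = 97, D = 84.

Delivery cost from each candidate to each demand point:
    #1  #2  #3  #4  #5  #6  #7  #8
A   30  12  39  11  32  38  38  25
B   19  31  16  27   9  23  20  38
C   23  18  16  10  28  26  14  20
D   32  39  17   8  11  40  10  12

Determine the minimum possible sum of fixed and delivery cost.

252

Open {C}: assign each demand point to its cheapest open site.
  #1→C 23, #2→C 18, #3→C 16, #4→C 10, #5→C 28, #6→C 26, #7→C 14, #8→C 20
  delivery cost 155, fixed 97 → total 252.
Compare {D}: delivery cost 169 + fixed 84 = 253.
Compare {B}: delivery cost 183 + fixed 118 = 301.
Compare {C, D}: delivery cost 124 + fixed 181 = 305.
All other subsets cost ≥ 253. Minimum total cost: 252.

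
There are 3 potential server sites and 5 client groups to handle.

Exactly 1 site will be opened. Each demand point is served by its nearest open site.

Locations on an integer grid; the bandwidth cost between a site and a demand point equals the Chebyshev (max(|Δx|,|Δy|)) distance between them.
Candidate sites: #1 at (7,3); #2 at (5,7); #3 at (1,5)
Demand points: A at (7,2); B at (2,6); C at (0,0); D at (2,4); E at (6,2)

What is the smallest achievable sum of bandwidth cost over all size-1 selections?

Open {#3}.
  A→#3 6, B→#3 1, C→#3 5, D→#3 1, E→#3 5  ⇒ total 18.
Compare {#1}: total 19.
Compare {#2}: total 23.

18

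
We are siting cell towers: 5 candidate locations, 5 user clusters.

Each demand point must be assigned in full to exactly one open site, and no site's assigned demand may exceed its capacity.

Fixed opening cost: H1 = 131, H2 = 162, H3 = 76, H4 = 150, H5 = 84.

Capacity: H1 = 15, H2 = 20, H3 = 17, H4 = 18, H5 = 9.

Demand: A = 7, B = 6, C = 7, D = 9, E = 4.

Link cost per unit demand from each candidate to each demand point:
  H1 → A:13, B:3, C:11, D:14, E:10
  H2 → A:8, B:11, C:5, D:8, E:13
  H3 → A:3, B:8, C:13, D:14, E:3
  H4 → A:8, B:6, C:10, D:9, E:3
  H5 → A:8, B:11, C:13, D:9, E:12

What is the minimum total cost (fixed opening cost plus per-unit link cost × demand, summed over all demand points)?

Open {H2, H3}; cheapest assignment that respects the capacities:
  H2 (cap 20, load 16): C, D — cost 7×5 + 9×8 = 107
  H3 (cap 17, load 17): A, B, E — cost 7×3 + 6×8 + 4×3 = 81
  Shipping 188, fixed 238 → total 426.
  Any other capacity-feasible assignment to {H2, H3} ships for at least 188.
Compare {H3, H4}: its best feasible assignment gives total 458.
Compare {H1, H3, H5}: its best feasible assignment gives total 500.
Every other set of open sites that can feasibly serve all demand totals ≥ 458 even under its best assignment. Minimum: 426.

426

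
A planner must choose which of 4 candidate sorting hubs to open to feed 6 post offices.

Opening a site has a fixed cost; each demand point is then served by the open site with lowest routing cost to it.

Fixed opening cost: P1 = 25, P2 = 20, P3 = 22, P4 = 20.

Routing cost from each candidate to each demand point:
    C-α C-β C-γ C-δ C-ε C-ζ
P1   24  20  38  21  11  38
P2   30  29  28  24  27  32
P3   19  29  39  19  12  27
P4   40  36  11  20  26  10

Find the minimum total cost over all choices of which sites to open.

141

Open {P1, P4}: assign each demand point to its cheapest open site.
  C-α→P1 24, C-β→P1 20, C-γ→P4 11, C-δ→P4 20, C-ε→P1 11, C-ζ→P4 10
  routing cost 96, fixed 45 → total 141.
Compare {P3, P4}: routing cost 100 + fixed 42 = 142.
Compare {P1, P3, P4}: routing cost 90 + fixed 67 = 157.
Compare {P1, P2, P4}: routing cost 96 + fixed 65 = 161.
All other subsets cost ≥ 142. Minimum total cost: 141.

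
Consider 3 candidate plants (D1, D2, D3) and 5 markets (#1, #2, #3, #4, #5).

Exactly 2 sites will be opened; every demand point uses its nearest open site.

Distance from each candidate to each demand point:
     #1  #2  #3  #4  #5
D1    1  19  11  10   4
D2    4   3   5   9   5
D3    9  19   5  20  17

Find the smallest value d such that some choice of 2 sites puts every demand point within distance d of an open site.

9

Open {D1, D2}.
  Farthest demand point is #4 at distance 9 (to D2); all others are ≤ 9.
With {D2, D3} the worst case is 9.
With {D1, D3} the worst case is 19.
No size-2 selection achieves below 9.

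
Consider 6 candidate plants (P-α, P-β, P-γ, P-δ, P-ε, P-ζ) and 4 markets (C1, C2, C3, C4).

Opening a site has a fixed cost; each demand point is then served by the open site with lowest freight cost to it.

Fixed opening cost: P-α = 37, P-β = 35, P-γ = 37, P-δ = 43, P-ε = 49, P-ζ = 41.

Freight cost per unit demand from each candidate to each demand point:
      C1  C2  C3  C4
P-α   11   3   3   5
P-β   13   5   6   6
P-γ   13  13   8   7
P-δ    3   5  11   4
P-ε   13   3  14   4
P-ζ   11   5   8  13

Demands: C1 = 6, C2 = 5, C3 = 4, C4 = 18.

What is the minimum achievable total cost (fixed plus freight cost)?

Open {P-α, P-δ}: assign each demand point to its cheapest open site.
  C1→P-δ 6×3=18, C2→P-α 5×3=15, C3→P-α 4×3=12, C4→P-δ 18×4=72
  freight cost 117, fixed 80 → total 197.
Compare {P-δ}: freight cost 159 + fixed 43 = 202.
Compare {P-β, P-δ}: freight cost 139 + fixed 78 = 217.
Compare {P-α}: freight cost 183 + fixed 37 = 220.
All other subsets cost ≥ 202. Minimum total cost: 197.

197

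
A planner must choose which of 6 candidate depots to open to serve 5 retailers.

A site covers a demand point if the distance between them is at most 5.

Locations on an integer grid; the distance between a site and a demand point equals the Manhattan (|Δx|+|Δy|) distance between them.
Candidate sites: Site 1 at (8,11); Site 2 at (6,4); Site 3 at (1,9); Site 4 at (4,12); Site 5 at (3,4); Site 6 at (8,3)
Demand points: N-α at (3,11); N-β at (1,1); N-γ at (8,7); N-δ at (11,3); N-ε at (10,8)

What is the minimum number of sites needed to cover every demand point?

Coverage sets (demand points within 5 of each site):
  Site 1: {N-α, N-γ, N-ε}
  Site 2: {N-γ}
  Site 3: {N-α}
  Site 4: {N-α}
  Site 5: {N-β}
  Site 6: {N-γ, N-δ}
No 2 sites suffice: every size-2 union leaves at least one demand point uncovered.
But {Site 1, Site 5, Site 6} covers everything, so the minimum is 3.

3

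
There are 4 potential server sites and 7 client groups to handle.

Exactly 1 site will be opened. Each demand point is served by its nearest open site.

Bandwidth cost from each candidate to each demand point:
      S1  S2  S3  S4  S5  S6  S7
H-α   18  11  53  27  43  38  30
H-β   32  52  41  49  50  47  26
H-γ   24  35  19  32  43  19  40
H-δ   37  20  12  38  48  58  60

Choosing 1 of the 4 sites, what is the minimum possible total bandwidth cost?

212

Open {H-γ}.
  S1→H-γ 24, S2→H-γ 35, S3→H-γ 19, S4→H-γ 32, S5→H-γ 43, S6→H-γ 19, S7→H-γ 40  ⇒ total 212.
Compare {H-α}: total 220.
Compare {H-δ}: total 273.
No size-1 selection does better; minimum is 212.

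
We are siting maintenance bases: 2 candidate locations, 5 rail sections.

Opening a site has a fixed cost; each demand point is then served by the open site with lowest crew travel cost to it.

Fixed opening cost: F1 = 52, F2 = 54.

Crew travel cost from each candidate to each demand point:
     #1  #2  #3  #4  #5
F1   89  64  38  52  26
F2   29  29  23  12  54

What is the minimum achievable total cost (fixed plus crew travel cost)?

Open {F2}: assign each demand point to its cheapest open site.
  #1→F2 29, #2→F2 29, #3→F2 23, #4→F2 12, #5→F2 54
  crew travel cost 147, fixed 54 → total 201.
Compare {F1, F2}: crew travel cost 119 + fixed 106 = 225.
Compare {F1}: crew travel cost 269 + fixed 52 = 321.

201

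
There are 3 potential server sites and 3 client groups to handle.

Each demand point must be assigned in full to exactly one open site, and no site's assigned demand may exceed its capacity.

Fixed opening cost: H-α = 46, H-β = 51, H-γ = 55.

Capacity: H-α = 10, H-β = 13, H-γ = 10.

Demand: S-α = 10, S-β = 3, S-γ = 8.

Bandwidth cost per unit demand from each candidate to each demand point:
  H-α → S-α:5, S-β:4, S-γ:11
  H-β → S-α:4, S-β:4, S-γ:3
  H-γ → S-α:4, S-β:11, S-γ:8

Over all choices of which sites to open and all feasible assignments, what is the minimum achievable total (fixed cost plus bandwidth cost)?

182

Open {H-β, H-γ}; cheapest assignment that respects the capacities:
  H-β (cap 13, load 11): S-β, S-γ — cost 3×4 + 8×3 = 36
  H-γ (cap 10, load 10): S-α — cost 10×4 = 40
  Shipping 76, fixed 106 → total 182.
  Any other capacity-feasible assignment to {H-β, H-γ} ships for at least 76.
Compare {H-α, H-β}: its best feasible assignment gives total 183.
Compare {H-α, H-β, H-γ}: its best feasible assignment gives total 228.
Every other set of open sites that can feasibly serve all demand totals ≥ 183 even under its best assignment. Minimum: 182.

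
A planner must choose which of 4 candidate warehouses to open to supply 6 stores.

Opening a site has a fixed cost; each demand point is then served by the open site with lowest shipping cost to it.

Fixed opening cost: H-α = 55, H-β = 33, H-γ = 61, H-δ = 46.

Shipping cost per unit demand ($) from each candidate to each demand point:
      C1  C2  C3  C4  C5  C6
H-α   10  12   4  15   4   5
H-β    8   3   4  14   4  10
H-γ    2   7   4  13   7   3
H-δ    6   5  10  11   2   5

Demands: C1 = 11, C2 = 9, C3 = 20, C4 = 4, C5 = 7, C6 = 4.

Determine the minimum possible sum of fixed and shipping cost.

Open {H-β, H-γ}: assign each demand point to its cheapest open site.
  C1→H-γ 11×2=22, C2→H-β 9×3=27, C3→H-β 20×4=80, C4→H-γ 4×13=52, C5→H-β 7×4=28, C6→H-γ 4×3=12
  shipping cost 221, fixed 94 → total 315.
Compare {H-γ, H-δ}: shipping cost 217 + fixed 107 = 324.
Compare {H-β, H-δ}: shipping cost 251 + fixed 79 = 330.
Compare {H-γ}: shipping cost 278 + fixed 61 = 339.
All other subsets cost ≥ 324. Minimum total cost: 315.

315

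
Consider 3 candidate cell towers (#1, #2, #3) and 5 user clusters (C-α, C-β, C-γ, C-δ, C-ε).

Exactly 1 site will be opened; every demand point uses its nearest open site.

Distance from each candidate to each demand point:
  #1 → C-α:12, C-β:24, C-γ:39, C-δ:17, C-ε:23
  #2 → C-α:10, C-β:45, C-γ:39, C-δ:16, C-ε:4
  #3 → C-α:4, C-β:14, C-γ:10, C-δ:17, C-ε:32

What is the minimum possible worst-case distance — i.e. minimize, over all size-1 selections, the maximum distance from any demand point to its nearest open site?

32

Open {#3}.
  Farthest demand point is C-ε at distance 32 (to #3); all others are ≤ 32.
With {#1} the worst case is 39.
With {#2} the worst case is 45.
No size-1 selection achieves below 32.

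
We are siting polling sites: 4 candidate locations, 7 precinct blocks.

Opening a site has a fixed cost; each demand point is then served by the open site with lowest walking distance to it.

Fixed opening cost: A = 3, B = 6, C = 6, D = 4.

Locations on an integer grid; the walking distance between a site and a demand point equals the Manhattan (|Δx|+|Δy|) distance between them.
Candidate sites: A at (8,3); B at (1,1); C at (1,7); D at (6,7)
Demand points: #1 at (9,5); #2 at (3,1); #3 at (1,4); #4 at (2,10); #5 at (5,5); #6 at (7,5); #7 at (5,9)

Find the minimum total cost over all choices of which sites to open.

Open {B, D}: assign each demand point to its cheapest open site.
  #1→D 5, #2→B 2, #3→B 3, #4→D 7, #5→D 3, #6→D 3, #7→D 3
  walking distance 26, fixed 10 → total 36.
Compare {A, B, D}: walking distance 24 + fixed 13 = 37.
Compare {C, D}: walking distance 29 + fixed 10 = 39.
Compare {A, C, D}: walking distance 26 + fixed 13 = 39.
All other subsets cost ≥ 37. Minimum total cost: 36.

36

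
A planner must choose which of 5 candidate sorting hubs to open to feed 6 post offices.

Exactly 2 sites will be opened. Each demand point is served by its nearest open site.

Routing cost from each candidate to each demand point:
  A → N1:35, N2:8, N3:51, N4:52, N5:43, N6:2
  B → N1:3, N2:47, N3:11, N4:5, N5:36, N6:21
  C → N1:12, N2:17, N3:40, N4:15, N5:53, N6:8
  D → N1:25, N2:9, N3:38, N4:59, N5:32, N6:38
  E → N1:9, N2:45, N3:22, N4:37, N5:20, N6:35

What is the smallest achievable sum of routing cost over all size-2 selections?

Open {A, B}.
  N1→B 3, N2→A 8, N3→B 11, N4→B 5, N5→B 36, N6→A 2  ⇒ total 65.
Compare {B, C}: total 80.
Compare {B, D}: total 81.
No size-2 selection does better; minimum is 65.

65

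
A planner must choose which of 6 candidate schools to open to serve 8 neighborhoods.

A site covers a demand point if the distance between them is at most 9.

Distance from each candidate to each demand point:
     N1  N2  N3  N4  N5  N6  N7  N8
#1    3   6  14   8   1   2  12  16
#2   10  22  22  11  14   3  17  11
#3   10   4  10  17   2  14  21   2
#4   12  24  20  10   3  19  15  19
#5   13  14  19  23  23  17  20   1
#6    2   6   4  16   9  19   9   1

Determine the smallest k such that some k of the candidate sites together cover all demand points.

Coverage sets (demand points within 9 of each site):
  #1: {N1, N2, N4, N5, N6}
  #2: {N6}
  #3: {N2, N5, N8}
  #4: {N5}
  #5: {N8}
  #6: {N1, N2, N3, N5, N7, N8}
No single site covers all 8 demand points.
But {#1, #6} covers everything, so the minimum is 2.

2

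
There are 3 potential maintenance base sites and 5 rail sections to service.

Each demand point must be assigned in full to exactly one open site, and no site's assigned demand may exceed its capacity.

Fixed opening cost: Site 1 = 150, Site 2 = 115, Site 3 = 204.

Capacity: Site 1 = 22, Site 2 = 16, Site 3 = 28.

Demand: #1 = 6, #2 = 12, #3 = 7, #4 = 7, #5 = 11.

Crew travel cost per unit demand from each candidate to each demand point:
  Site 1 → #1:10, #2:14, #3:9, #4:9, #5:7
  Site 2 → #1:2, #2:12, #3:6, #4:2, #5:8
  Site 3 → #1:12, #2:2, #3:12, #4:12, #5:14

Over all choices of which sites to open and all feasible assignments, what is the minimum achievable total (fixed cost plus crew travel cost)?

Open {Site 1, Site 2, Site 3}; cheapest assignment that respects the capacities:
  Site 1 (cap 22, load 18): #3, #5 — cost 7×9 + 11×7 = 140
  Site 2 (cap 16, load 13): #1, #4 — cost 6×2 + 7×2 = 26
  Site 3 (cap 28, load 12): #2 — cost 12×2 = 24
  Shipping 190, fixed 469 → total 659.
  Any other capacity-feasible assignment to {Site 1, Site 2, Site 3} ships for at least 190.
Compare {Site 1, Site 3}: its best feasible assignment gives total 674.
Every other set of open sites that can feasibly serve all demand totals ≥ 674 even under its best assignment. Minimum: 659.

659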